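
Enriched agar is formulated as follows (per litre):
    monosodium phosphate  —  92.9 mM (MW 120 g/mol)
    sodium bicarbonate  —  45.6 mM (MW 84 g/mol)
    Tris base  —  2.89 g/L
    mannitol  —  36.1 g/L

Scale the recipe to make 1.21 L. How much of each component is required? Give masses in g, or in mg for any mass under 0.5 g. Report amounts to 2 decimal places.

monosodium phosphate 13.49 g; sodium bicarbonate 4.63 g; Tris base 3.50 g; mannitol 43.68 g

Working volume: 1.21 L.
monosodium phosphate: 92.9 mmol/L × 120 g/mol × 1.21 L ÷ 1000 = 13.49 g
sodium bicarbonate: 45.6 mmol/L × 84 g/mol × 1.21 L ÷ 1000 = 4.63 g
Tris base: 2.89 g/L × 1.21 L = 3.50 g
mannitol: 36.1 g/L × 1.21 L = 43.68 g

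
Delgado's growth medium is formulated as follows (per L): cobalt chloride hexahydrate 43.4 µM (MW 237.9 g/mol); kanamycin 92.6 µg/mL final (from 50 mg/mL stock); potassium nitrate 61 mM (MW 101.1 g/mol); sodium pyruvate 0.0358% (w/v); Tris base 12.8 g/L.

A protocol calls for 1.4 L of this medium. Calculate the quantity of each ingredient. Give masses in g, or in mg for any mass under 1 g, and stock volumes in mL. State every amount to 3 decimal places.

cobalt chloride hexahydrate 14.455 mg; kanamycin 2.593 mL; potassium nitrate 8.634 g; sodium pyruvate 501.200 mg; Tris base 17.920 g

Working volume: 1.4 L.
cobalt chloride hexahydrate: 43.4 µmol/L × 237.9 g/mol × 1.4 L ÷ 1000 = 14.455 mg
kanamycin: C1V1 = C2V2 → 92.6 µg/mL × 1400 mL ÷ 50000 µg/mL = 2.593 mL
potassium nitrate: 61 mmol/L × 101.1 g/mol × 1.4 L ÷ 1000 = 8.634 g
sodium pyruvate: 0.0358% w/v = 0.358 g/L → 0.358 × 1.4 L = 0.5012 g = 501.200 mg
Tris base: 12.8 g/L × 1.4 L = 17.920 g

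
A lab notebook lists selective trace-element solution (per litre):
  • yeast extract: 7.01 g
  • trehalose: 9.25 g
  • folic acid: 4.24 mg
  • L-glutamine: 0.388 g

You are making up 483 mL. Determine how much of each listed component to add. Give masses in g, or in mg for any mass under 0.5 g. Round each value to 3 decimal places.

Ratio of target to recipe volume: 483 / 1000 = 0.483.
yeast extract: 7.01 g × (483 mL / 1000 mL) = 3.386 g
trehalose: 9.25 g × (483 mL / 1000 mL) = 4.468 g
folic acid: 4.24 mg × (483 mL / 1000 mL) = 2.048 mg
L-glutamine: 0.388 g × (483 mL / 1000 mL) = 0.187404 g = 187.404 mg

yeast extract 3.386 g; trehalose 4.468 g; folic acid 2.048 mg; L-glutamine 187.404 mg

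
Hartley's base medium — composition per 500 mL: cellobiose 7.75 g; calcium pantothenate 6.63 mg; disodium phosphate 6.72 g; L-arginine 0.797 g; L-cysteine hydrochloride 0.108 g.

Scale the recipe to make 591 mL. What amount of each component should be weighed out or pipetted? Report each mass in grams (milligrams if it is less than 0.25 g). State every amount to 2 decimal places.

cellobiose 9.16 g; calcium pantothenate 7.84 mg; disodium phosphate 7.94 g; L-arginine 0.94 g; L-cysteine hydrochloride 127.66 mg

Scale factor = 591 mL / 500 mL = 1.182.
cellobiose: 7.75 g × (591 mL / 500 mL) = 9.16 g
calcium pantothenate: 6.63 mg × (591 mL / 500 mL) = 7.84 mg
disodium phosphate: 6.72 g × (591 mL / 500 mL) = 7.94 g
L-arginine: 0.797 g × (591 mL / 500 mL) = 0.94 g
L-cysteine hydrochloride: 0.108 g × (591 mL / 500 mL) = 0.127656 g = 127.66 mg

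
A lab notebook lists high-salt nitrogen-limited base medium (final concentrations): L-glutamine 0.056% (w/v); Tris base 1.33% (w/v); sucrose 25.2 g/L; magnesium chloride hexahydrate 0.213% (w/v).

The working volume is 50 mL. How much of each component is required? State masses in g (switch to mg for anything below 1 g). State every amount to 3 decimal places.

L-glutamine 28.000 mg; Tris base 665.000 mg; sucrose 1.260 g; magnesium chloride hexahydrate 106.500 mg

Target volume = 50 mL = 0.05 L.
L-glutamine: 0.056% w/v = 0.56 g/L → 0.56 × 0.05 L = 0.028 g = 28.000 mg
Tris base: 1.33% w/v = 13.3 g/L → 13.3 × 0.05 L = 0.665 g = 665.000 mg
sucrose: 25.2 g/L × 0.05 L = 1.260 g
magnesium chloride hexahydrate: 0.213 g per 100 mL × 50 mL ÷ 100 = 0.1065 g = 106.500 mg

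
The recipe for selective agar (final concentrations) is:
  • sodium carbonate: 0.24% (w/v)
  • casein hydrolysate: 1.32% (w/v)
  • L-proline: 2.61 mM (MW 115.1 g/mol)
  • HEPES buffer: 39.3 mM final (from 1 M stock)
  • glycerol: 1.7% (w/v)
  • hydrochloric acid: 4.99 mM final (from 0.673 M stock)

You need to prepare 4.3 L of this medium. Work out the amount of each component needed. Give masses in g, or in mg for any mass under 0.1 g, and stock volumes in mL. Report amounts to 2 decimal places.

sodium carbonate 10.32 g; casein hydrolysate 56.76 g; L-proline 1.29 g; HEPES buffer 168.99 mL; glycerol 73.10 g; hydrochloric acid 31.88 mL

Scale factor relative to 1 L: 4.3.
sodium carbonate: 0.24% w/v = 2.4 g/L → 2.4 × 4.3 L = 10.32 g
casein hydrolysate: 1.32 g per 100 mL × 4300 mL ÷ 100 = 56.76 g
L-proline: 2.61 mmol/L × 115.1 g/mol × 4.3 L ÷ 1000 = 1.29 g
HEPES buffer: dilute stock: 39.3 mM × 4300 mL ÷ 1000 mM = 168.99 mL
glycerol: 1.7% w/v = 17 g/L → 17 × 4.3 L = 73.10 g
hydrochloric acid: dilute stock: 4.99 mM × 4300 mL ÷ 673 mM = 31.88 mL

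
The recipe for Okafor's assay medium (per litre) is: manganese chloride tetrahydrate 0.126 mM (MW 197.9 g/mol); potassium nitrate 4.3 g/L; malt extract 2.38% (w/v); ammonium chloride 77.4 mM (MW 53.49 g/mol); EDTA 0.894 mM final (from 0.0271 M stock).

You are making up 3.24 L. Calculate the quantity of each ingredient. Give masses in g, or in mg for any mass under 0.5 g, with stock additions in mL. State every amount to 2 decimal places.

manganese chloride tetrahydrate 80.79 mg; potassium nitrate 13.93 g; malt extract 77.11 g; ammonium chloride 13.41 g; EDTA 106.88 mL

Scale factor relative to 1 L: 3.24.
manganese chloride tetrahydrate: 0.126 mmol/L × 197.9 mg/mmol × 3.24 L = 80.79 mg
potassium nitrate: 4.3 g/L × 3.24 L = 13.93 g
malt extract: 2.38 g per 100 mL × 3240 mL ÷ 100 = 77.11 g
ammonium chloride: 77.4 mmol/L × 53.49 g/mol × 3.24 L ÷ 1000 = 13.41 g
EDTA: V = C2·V2/C1 = 0.894 mM × 3240 mL ÷ 27.1 mM = 106.88 mL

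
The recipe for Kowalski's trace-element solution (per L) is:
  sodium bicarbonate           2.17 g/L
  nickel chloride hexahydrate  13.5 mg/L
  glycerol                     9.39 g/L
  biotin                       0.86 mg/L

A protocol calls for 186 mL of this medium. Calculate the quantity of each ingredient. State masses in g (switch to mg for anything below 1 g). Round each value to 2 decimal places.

sodium bicarbonate 403.62 mg; nickel chloride hexahydrate 2.51 mg; glycerol 1.75 g; biotin 0.16 mg

Working volume: 186 mL = 0.186 L.
sodium bicarbonate: 2.17 g/L × 0.186 L = 0.40362 g = 403.62 mg
nickel chloride hexahydrate: 13.5 mg/L × 0.186 L = 2.51 mg
glycerol: 9.39 g/L × 0.186 L = 1.75 g
biotin: 0.86 mg/L × 0.186 L = 0.16 mg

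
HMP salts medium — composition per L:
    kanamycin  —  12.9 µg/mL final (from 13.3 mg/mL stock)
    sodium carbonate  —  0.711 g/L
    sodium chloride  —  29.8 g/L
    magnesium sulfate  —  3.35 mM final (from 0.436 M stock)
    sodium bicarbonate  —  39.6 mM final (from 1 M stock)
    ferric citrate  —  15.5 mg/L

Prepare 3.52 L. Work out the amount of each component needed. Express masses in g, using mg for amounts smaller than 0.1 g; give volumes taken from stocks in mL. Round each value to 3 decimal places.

Working volume: 3.52 L.
kanamycin: V = C2·V2/C1 = 12.9 µg/mL × 3520 mL ÷ 13300 µg/mL = 3.414 mL
sodium carbonate: 0.711 g/L × 3.52 L = 2.503 g
sodium chloride: 29.8 g/L × 3.52 L = 104.896 g
magnesium sulfate: V = C2·V2/C1 = 3.35 mM × 3520 mL ÷ 436 mM = 27.046 mL
sodium bicarbonate: C1V1 = C2V2 → 39.6 mM × 3520 mL ÷ 1000 mM = 139.392 mL
ferric citrate: 15.5 mg/L × 3.52 L = 54.560 mg

kanamycin 3.414 mL; sodium carbonate 2.503 g; sodium chloride 104.896 g; magnesium sulfate 27.046 mL; sodium bicarbonate 139.392 mL; ferric citrate 54.560 mg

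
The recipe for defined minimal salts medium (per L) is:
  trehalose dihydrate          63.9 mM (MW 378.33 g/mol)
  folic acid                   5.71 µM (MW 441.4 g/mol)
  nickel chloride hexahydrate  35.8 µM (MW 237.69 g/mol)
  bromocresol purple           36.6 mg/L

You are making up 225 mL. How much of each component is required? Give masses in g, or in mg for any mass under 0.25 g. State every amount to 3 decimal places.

trehalose dihydrate 5.439 g; folic acid 0.567 mg; nickel chloride hexahydrate 1.915 mg; bromocresol purple 8.235 mg

Scale factor relative to 1 L: 0.225.
trehalose dihydrate: 63.9 mmol/L × 378.33 g/mol × 0.225 L ÷ 1000 = 5.439 g
folic acid: 5.71 µmol/L × 441.4 g/mol × 0.225 L ÷ 1000 = 0.567 mg
nickel chloride hexahydrate: 35.8 µmol/L × 237.69 g/mol × 0.225 L ÷ 1000 = 1.915 mg
bromocresol purple: 36.6 mg/L × 0.225 L = 8.235 mg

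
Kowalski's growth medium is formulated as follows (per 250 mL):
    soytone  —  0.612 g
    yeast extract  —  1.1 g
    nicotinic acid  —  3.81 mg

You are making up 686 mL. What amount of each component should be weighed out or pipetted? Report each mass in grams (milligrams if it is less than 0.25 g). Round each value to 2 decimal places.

Ratio of target to recipe volume: 686 / 250 = 2.744.
soytone: 0.612 g × (686 mL / 250 mL) = 1.68 g
yeast extract: 1.1 g × (686 mL / 250 mL) = 3.02 g
nicotinic acid: 3.81 mg × (686 mL / 250 mL) = 10.45 mg

soytone 1.68 g; yeast extract 3.02 g; nicotinic acid 10.45 mg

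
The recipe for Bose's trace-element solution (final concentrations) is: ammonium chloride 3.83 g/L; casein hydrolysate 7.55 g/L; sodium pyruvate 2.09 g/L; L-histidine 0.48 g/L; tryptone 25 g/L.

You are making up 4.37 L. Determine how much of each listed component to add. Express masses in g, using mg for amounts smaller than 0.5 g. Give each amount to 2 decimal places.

Working volume: 4.37 L.
ammonium chloride: 3.83 g/L × 4.37 L = 16.74 g
casein hydrolysate: 7.55 g/L × 4.37 L = 32.99 g
sodium pyruvate: 2.09 g/L × 4.37 L = 9.13 g
L-histidine: 0.48 g/L × 4.37 L = 2.10 g
tryptone: 25 g/L × 4.37 L = 109.25 g

ammonium chloride 16.74 g; casein hydrolysate 32.99 g; sodium pyruvate 9.13 g; L-histidine 2.10 g; tryptone 109.25 g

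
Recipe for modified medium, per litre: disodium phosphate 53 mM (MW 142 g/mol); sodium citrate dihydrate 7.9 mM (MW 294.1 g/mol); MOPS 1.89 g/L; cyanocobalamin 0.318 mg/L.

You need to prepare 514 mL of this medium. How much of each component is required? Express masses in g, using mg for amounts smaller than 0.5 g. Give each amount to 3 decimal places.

Target volume = 514 mL = 0.514 L.
disodium phosphate: 53 mmol/L × 142 g/mol × 0.514 L ÷ 1000 = 3.868 g
sodium citrate dihydrate: 7.9 mmol/L × 294.1 g/mol × 0.514 L ÷ 1000 = 1.194 g
MOPS: 1.89 g/L × 0.514 L = 0.971 g
cyanocobalamin: 0.318 mg/L × 0.514 L = 0.163 mg

disodium phosphate 3.868 g; sodium citrate dihydrate 1.194 g; MOPS 0.971 g; cyanocobalamin 0.163 mg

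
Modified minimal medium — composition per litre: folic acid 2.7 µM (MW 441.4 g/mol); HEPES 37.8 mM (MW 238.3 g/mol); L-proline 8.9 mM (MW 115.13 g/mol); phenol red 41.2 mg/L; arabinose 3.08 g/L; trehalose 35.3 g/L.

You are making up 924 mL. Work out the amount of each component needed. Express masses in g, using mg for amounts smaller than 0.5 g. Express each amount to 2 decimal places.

Working volume: 924 mL = 0.924 L.
folic acid: 2.7 µmol/L × 441.4 g/mol × 0.924 L ÷ 1000 = 1.10 mg
HEPES: 37.8 mmol/L × 238.3 g/mol × 0.924 L ÷ 1000 = 8.32 g
L-proline: 8.9 mmol/L × 115.13 g/mol × 0.924 L ÷ 1000 = 0.95 g
phenol red: 41.2 mg/L × 0.924 L = 38.07 mg
arabinose: 3.08 g/L × 0.924 L = 2.85 g
trehalose: 35.3 g/L × 0.924 L = 32.62 g

folic acid 1.10 mg; HEPES 8.32 g; L-proline 0.95 g; phenol red 38.07 mg; arabinose 2.85 g; trehalose 32.62 g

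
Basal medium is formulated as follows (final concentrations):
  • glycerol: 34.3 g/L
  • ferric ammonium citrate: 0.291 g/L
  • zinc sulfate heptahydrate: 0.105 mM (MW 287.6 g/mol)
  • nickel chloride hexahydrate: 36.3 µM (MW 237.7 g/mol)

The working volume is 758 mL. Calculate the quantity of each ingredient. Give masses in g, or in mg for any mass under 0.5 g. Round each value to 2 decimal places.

Scale factor relative to 1 L: 0.758.
glycerol: 34.3 g/L × 0.758 L = 26.00 g
ferric ammonium citrate: 0.291 g/L × 0.758 L = 0.220578 g = 220.58 mg
zinc sulfate heptahydrate: 0.105 mmol/L × 287.6 mg/mmol × 0.758 L = 22.89 mg
nickel chloride hexahydrate: 36.3 µmol/L × 237.7 g/mol × 0.758 L ÷ 1000 = 6.54 mg

glycerol 26.00 g; ferric ammonium citrate 220.58 mg; zinc sulfate heptahydrate 22.89 mg; nickel chloride hexahydrate 6.54 mg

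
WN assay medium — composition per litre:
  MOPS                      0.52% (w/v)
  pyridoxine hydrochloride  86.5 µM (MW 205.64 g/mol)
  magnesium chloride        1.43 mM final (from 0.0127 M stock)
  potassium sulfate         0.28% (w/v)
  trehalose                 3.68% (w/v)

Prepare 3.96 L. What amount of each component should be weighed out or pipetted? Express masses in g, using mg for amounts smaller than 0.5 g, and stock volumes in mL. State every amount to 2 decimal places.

Working volume: 3.96 L.
MOPS: 0.52 g per 100 mL × 3960 mL ÷ 100 = 20.59 g
pyridoxine hydrochloride: 86.5 µmol/L × 205.64 g/mol × 3.96 L ÷ 1000 = 70.44 mg
magnesium chloride: C1V1 = C2V2 → 1.43 mM × 3960 mL ÷ 12.7 mM = 445.89 mL
potassium sulfate: 0.28 g per 100 mL × 3960 mL ÷ 100 = 11.09 g
trehalose: 3.68% w/v = 36.8 g/L → 36.8 × 3.96 L = 145.73 g

MOPS 20.59 g; pyridoxine hydrochloride 70.44 mg; magnesium chloride 445.89 mL; potassium sulfate 11.09 g; trehalose 145.73 g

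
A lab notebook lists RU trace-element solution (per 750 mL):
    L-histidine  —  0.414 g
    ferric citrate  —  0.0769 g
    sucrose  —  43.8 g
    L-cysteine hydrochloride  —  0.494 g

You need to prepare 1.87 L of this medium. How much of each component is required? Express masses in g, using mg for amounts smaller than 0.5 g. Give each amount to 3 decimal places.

Scale factor = 1870 mL / 750 mL = 2.49333.
L-histidine: 0.414 g × (1870 mL / 750 mL) = 1.032 g
ferric citrate: 0.0769 g × (1870 mL / 750 mL) = 0.191737 g = 191.737 mg
sucrose: 43.8 g × (1870 mL / 750 mL) = 109.208 g
L-cysteine hydrochloride: 0.494 g × (1870 mL / 750 mL) = 1.232 g

L-histidine 1.032 g; ferric citrate 191.737 mg; sucrose 109.208 g; L-cysteine hydrochloride 1.232 g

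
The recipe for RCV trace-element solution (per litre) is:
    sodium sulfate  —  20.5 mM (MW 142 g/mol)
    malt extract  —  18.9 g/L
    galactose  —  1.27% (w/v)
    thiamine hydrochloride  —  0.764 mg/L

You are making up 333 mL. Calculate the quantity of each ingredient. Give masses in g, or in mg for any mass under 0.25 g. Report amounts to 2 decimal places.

sodium sulfate 0.97 g; malt extract 6.29 g; galactose 4.23 g; thiamine hydrochloride 0.25 mg

Scale factor relative to 1 L: 0.333.
sodium sulfate: 20.5 mmol/L × 142 g/mol × 0.333 L ÷ 1000 = 0.97 g
malt extract: 18.9 g/L × 0.333 L = 6.29 g
galactose: 1.27 g per 100 mL × 333 mL ÷ 100 = 4.23 g
thiamine hydrochloride: 0.764 mg/L × 0.333 L = 0.25 mg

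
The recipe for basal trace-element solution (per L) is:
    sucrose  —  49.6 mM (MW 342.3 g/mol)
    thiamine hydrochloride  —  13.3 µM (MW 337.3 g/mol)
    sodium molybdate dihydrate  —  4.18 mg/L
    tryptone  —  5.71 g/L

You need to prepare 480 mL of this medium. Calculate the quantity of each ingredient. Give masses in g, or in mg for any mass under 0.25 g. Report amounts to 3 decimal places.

Scale factor relative to 1 L: 0.48.
sucrose: 49.6 mmol/L × 342.3 g/mol × 0.48 L ÷ 1000 = 8.149 g
thiamine hydrochloride: 13.3 µmol/L × 337.3 g/mol × 0.48 L ÷ 1000 = 2.153 mg
sodium molybdate dihydrate: 4.18 mg/L × 0.48 L = 2.006 mg
tryptone: 5.71 g/L × 0.48 L = 2.741 g

sucrose 8.149 g; thiamine hydrochloride 2.153 mg; sodium molybdate dihydrate 2.006 mg; tryptone 2.741 g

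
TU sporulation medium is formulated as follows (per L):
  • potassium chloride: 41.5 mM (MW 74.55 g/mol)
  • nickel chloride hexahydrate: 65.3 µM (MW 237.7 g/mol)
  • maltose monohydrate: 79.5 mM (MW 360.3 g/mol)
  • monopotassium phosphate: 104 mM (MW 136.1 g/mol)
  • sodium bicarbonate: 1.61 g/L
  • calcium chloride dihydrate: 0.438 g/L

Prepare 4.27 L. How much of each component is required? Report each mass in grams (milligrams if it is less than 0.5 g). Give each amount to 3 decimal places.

Working volume: 4.27 L.
potassium chloride: 41.5 mmol/L × 74.55 g/mol × 4.27 L ÷ 1000 = 13.211 g
nickel chloride hexahydrate: 65.3 µmol/L × 237.7 g/mol × 4.27 L ÷ 1000 = 66.278 mg
maltose monohydrate: 79.5 mmol/L × 360.3 g/mol × 4.27 L ÷ 1000 = 122.309 g
monopotassium phosphate: 104 mmol/L × 136.1 g/mol × 4.27 L ÷ 1000 = 60.439 g
sodium bicarbonate: 1.61 g/L × 4.27 L = 6.875 g
calcium chloride dihydrate: 0.438 g/L × 4.27 L = 1.870 g

potassium chloride 13.211 g; nickel chloride hexahydrate 66.278 mg; maltose monohydrate 122.309 g; monopotassium phosphate 60.439 g; sodium bicarbonate 6.875 g; calcium chloride dihydrate 1.870 g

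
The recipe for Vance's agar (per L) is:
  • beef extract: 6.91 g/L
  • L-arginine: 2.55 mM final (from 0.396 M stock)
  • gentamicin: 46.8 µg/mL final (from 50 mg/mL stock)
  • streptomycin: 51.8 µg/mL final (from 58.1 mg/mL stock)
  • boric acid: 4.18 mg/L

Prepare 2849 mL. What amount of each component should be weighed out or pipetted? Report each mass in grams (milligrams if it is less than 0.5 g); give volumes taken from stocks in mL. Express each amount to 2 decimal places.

beef extract 19.69 g; L-arginine 18.35 mL; gentamicin 2.67 mL; streptomycin 2.54 mL; boric acid 11.91 mg

Target volume = 2849 mL = 2.849 L.
beef extract: 6.91 g/L × 2.849 L = 19.69 g
L-arginine: C1V1 = C2V2 → 2.55 mM × 2849 mL ÷ 396 mM = 18.35 mL
gentamicin: C1V1 = C2V2 → 46.8 µg/mL × 2849 mL ÷ 50000 µg/mL = 2.67 mL
streptomycin: V = C2·V2/C1 = 51.8 µg/mL × 2849 mL ÷ 58100 µg/mL = 2.54 mL
boric acid: 4.18 mg/L × 2.849 L = 11.91 mg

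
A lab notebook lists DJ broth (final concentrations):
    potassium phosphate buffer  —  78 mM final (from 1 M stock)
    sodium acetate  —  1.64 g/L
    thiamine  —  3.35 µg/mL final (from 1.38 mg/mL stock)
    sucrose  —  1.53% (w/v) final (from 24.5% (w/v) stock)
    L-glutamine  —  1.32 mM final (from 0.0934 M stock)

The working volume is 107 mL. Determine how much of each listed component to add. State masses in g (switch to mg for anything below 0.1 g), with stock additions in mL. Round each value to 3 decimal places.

potassium phosphate buffer 8.346 mL; sodium acetate 0.175 g; thiamine 0.260 mL; sucrose 6.682 mL; L-glutamine 1.512 mL

Target volume = 107 mL = 0.107 L.
potassium phosphate buffer: V = C2·V2/C1 = 78 mM × 107 mL ÷ 1000 mM = 8.346 mL
sodium acetate: 1.64 g/L × 0.107 L = 0.175 g
thiamine: C1V1 = C2V2 → 3.35 µg/mL × 107 mL ÷ 1380 µg/mL = 0.260 mL
sucrose: dilute stock: 1.53% ÷ 24.5% × 107 mL = 6.682 mL
L-glutamine: dilute stock: 1.32 mM × 107 mL ÷ 93.4 mM = 1.512 mL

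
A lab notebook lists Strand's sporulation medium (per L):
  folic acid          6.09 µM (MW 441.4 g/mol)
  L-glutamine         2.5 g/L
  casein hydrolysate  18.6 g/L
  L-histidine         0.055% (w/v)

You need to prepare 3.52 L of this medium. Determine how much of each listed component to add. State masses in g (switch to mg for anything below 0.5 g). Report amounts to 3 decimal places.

folic acid 9.462 mg; L-glutamine 8.800 g; casein hydrolysate 65.472 g; L-histidine 1.936 g

Scale factor relative to 1 L: 3.52.
folic acid: 6.09 µmol/L × 441.4 g/mol × 3.52 L ÷ 1000 = 9.462 mg
L-glutamine: 2.5 g/L × 3.52 L = 8.800 g
casein hydrolysate: 18.6 g/L × 3.52 L = 65.472 g
L-histidine: 0.055 g per 100 mL × 3520 mL ÷ 100 = 1.936 g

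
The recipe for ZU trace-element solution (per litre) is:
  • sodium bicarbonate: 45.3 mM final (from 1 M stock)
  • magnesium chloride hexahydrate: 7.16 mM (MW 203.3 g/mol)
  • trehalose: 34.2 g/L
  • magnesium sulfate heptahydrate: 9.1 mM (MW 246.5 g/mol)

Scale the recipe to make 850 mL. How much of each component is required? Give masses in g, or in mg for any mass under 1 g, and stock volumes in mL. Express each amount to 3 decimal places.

sodium bicarbonate 38.505 mL; magnesium chloride hexahydrate 1.237 g; trehalose 29.070 g; magnesium sulfate heptahydrate 1.907 g

Working volume: 850 mL = 0.85 L.
sodium bicarbonate: V = C2·V2/C1 = 45.3 mM × 850 mL ÷ 1000 mM = 38.505 mL
magnesium chloride hexahydrate: 7.16 mmol/L × 203.3 g/mol × 0.85 L ÷ 1000 = 1.237 g
trehalose: 34.2 g/L × 0.85 L = 29.070 g
magnesium sulfate heptahydrate: 9.1 mmol/L × 246.5 g/mol × 0.85 L ÷ 1000 = 1.907 g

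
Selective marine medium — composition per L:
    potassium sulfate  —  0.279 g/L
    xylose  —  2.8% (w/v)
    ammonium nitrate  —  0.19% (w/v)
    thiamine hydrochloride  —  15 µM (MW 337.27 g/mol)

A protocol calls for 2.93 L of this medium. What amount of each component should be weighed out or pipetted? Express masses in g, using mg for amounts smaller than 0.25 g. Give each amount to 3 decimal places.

potassium sulfate 0.817 g; xylose 82.040 g; ammonium nitrate 5.567 g; thiamine hydrochloride 14.823 mg

Working volume: 2.93 L.
potassium sulfate: 0.279 g/L × 2.93 L = 0.817 g
xylose: 2.8 g per 100 mL × 2930 mL ÷ 100 = 82.040 g
ammonium nitrate: 0.19 g per 100 mL × 2930 mL ÷ 100 = 5.567 g
thiamine hydrochloride: 15 µmol/L × 337.27 g/mol × 2.93 L ÷ 1000 = 14.823 mg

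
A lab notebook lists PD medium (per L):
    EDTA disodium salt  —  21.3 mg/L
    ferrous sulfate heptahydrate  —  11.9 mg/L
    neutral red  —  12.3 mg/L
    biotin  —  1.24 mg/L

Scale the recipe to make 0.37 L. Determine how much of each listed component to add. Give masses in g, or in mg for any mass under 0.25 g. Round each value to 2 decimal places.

EDTA disodium salt 7.88 mg; ferrous sulfate heptahydrate 4.40 mg; neutral red 4.55 mg; biotin 0.46 mg

Working volume: 0.37 L.
EDTA disodium salt: 21.3 mg/L × 0.37 L = 7.88 mg
ferrous sulfate heptahydrate: 11.9 mg/L × 0.37 L = 4.40 mg
neutral red: 12.3 mg/L × 0.37 L = 4.55 mg
biotin: 1.24 mg/L × 0.37 L = 0.46 mg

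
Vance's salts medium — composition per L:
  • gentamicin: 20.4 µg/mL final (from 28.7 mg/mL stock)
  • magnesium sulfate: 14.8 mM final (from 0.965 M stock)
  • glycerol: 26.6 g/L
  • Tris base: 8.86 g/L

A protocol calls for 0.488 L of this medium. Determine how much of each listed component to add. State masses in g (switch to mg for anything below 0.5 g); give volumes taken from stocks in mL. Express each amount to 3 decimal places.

Working volume: 0.488 L.
gentamicin: C1V1 = C2V2 → 20.4 µg/mL × 488 mL ÷ 28700 µg/mL = 0.347 mL
magnesium sulfate: V = C2·V2/C1 = 14.8 mM × 488 mL ÷ 965 mM = 7.484 mL
glycerol: 26.6 g/L × 0.488 L = 12.981 g
Tris base: 8.86 g/L × 0.488 L = 4.324 g

gentamicin 0.347 mL; magnesium sulfate 7.484 mL; glycerol 12.981 g; Tris base 4.324 g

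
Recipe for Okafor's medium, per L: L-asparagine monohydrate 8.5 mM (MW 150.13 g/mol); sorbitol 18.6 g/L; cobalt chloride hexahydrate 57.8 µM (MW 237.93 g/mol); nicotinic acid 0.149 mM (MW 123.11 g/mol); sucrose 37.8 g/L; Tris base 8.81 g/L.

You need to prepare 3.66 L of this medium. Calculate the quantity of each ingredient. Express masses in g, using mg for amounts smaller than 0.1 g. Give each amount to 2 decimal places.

Scale factor relative to 1 L: 3.66.
L-asparagine monohydrate: 8.5 mmol/L × 150.13 g/mol × 3.66 L ÷ 1000 = 4.67 g
sorbitol: 18.6 g/L × 3.66 L = 68.08 g
cobalt chloride hexahydrate: 57.8 µmol/L × 237.93 g/mol × 3.66 L ÷ 1000 = 50.33 mg
nicotinic acid: 0.149 mmol/L × 123.11 mg/mmol × 3.66 L = 67.14 mg
sucrose: 37.8 g/L × 3.66 L = 138.35 g
Tris base: 8.81 g/L × 3.66 L = 32.24 g

L-asparagine monohydrate 4.67 g; sorbitol 68.08 g; cobalt chloride hexahydrate 50.33 mg; nicotinic acid 67.14 mg; sucrose 138.35 g; Tris base 32.24 g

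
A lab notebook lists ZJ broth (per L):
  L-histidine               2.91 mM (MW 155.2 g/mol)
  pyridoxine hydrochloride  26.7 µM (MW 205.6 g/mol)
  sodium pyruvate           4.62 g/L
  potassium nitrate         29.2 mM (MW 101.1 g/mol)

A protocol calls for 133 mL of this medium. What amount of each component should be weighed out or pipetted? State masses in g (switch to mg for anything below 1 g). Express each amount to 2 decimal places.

Scale factor relative to 1 L: 0.133.
L-histidine: 2.91 mmol/L × 155.2 mg/mmol × 0.133 L = 60.07 mg
pyridoxine hydrochloride: 26.7 µmol/L × 205.6 g/mol × 0.133 L ÷ 1000 = 0.73 mg
sodium pyruvate: 4.62 g/L × 0.133 L = 0.61446 g = 614.46 mg
potassium nitrate: 29.2 mmol/L × 101.1 mg/mmol × 0.133 L = 392.63 mg

L-histidine 60.07 mg; pyridoxine hydrochloride 0.73 mg; sodium pyruvate 614.46 mg; potassium nitrate 392.63 mg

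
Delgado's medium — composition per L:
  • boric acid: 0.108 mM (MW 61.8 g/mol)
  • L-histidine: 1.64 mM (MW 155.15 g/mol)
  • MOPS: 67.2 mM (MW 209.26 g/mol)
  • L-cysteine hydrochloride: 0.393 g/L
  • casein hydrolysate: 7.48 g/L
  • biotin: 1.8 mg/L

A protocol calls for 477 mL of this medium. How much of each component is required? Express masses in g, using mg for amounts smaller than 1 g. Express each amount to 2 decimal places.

Target volume = 477 mL = 0.477 L.
boric acid: 0.108 mmol/L × 61.8 mg/mmol × 0.477 L = 3.18 mg
L-histidine: 1.64 mmol/L × 155.15 mg/mmol × 0.477 L = 121.37 mg
MOPS: 67.2 mmol/L × 209.26 g/mol × 0.477 L ÷ 1000 = 6.71 g
L-cysteine hydrochloride: 0.393 g/L × 0.477 L = 0.187461 g = 187.46 mg
casein hydrolysate: 7.48 g/L × 0.477 L = 3.57 g
biotin: 1.8 mg/L × 0.477 L = 0.86 mg

boric acid 3.18 mg; L-histidine 121.37 mg; MOPS 6.71 g; L-cysteine hydrochloride 187.46 mg; casein hydrolysate 3.57 g; biotin 0.86 mg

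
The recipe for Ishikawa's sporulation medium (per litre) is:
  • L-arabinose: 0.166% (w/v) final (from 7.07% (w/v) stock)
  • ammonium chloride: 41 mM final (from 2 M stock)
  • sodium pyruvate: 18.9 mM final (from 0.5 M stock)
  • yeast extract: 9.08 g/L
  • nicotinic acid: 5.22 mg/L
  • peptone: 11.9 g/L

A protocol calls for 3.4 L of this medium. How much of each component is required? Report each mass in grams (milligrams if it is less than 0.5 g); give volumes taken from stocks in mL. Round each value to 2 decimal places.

Scale factor relative to 1 L: 3.4.
L-arabinose: V = C2·V2/C1 = 0.166% ÷ 7.07% × 3400 mL = 79.83 mL
ammonium chloride: C1V1 = C2V2 → 41 mM × 3400 mL ÷ 2000 mM = 69.70 mL
sodium pyruvate: dilute stock: 18.9 mM × 3400 mL ÷ 500 mM = 128.52 mL
yeast extract: 9.08 g/L × 3.4 L = 30.87 g
nicotinic acid: 5.22 mg/L × 3.4 L = 17.75 mg
peptone: 11.9 g/L × 3.4 L = 40.46 g

L-arabinose 79.83 mL; ammonium chloride 69.70 mL; sodium pyruvate 128.52 mL; yeast extract 30.87 g; nicotinic acid 17.75 mg; peptone 40.46 g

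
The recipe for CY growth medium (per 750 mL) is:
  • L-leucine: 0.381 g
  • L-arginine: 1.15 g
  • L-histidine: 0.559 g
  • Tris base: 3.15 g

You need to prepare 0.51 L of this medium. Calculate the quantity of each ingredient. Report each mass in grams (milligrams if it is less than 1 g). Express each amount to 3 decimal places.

Scale factor = 510 mL / 750 mL = 0.68.
L-leucine: 0.381 g × (510 mL / 750 mL) = 0.25908 g = 259.080 mg
L-arginine: 1.15 g × (510 mL / 750 mL) = 0.782 g = 782.000 mg
L-histidine: 0.559 g × (510 mL / 750 mL) = 0.38012 g = 380.120 mg
Tris base: 3.15 g × (510 mL / 750 mL) = 2.142 g

L-leucine 259.080 mg; L-arginine 782.000 mg; L-histidine 380.120 mg; Tris base 2.142 g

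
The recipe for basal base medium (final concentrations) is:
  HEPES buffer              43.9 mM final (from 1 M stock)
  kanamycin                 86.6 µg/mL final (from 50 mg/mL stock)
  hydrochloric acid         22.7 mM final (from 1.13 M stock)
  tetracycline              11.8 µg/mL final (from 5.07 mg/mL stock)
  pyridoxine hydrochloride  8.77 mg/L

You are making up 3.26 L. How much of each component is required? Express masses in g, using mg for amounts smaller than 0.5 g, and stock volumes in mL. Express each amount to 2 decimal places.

HEPES buffer 143.11 mL; kanamycin 5.65 mL; hydrochloric acid 65.49 mL; tetracycline 7.59 mL; pyridoxine hydrochloride 28.59 mg

Working volume: 3.26 L.
HEPES buffer: V = C2·V2/C1 = 43.9 mM × 3260 mL ÷ 1000 mM = 143.11 mL
kanamycin: C1V1 = C2V2 → 86.6 µg/mL × 3260 mL ÷ 50000 µg/mL = 5.65 mL
hydrochloric acid: dilute stock: 22.7 mM × 3260 mL ÷ 1130 mM = 65.49 mL
tetracycline: dilute stock: 11.8 µg/mL × 3260 mL ÷ 5070 µg/mL = 7.59 mL
pyridoxine hydrochloride: 8.77 mg/L × 3.26 L = 28.59 mg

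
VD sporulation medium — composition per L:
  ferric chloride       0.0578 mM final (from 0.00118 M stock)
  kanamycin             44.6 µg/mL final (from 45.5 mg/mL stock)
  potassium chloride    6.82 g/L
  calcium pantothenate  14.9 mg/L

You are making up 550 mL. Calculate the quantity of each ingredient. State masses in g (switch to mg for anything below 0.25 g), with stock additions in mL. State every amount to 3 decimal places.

ferric chloride 26.941 mL; kanamycin 0.539 mL; potassium chloride 3.751 g; calcium pantothenate 8.195 mg

Working volume: 550 mL = 0.55 L.
ferric chloride: dilute stock: 0.0578 mM × 550 mL ÷ 1.18 mM = 26.941 mL
kanamycin: dilute stock: 44.6 µg/mL × 550 mL ÷ 45500 µg/mL = 0.539 mL
potassium chloride: 6.82 g/L × 0.55 L = 3.751 g
calcium pantothenate: 14.9 mg/L × 0.55 L = 8.195 mg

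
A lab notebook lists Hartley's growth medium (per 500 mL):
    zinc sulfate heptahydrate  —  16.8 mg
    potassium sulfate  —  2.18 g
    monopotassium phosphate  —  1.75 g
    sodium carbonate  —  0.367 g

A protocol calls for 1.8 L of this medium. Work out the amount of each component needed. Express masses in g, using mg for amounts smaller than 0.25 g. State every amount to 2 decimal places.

zinc sulfate heptahydrate 60.48 mg; potassium sulfate 7.85 g; monopotassium phosphate 6.30 g; sodium carbonate 1.32 g

Scale factor = 1800 mL / 500 mL = 3.6.
zinc sulfate heptahydrate: 16.8 mg × (1800 mL / 500 mL) = 60.48 mg
potassium sulfate: 2.18 g × (1800 mL / 500 mL) = 7.85 g
monopotassium phosphate: 1.75 g × (1800 mL / 500 mL) = 6.30 g
sodium carbonate: 0.367 g × (1800 mL / 500 mL) = 1.32 g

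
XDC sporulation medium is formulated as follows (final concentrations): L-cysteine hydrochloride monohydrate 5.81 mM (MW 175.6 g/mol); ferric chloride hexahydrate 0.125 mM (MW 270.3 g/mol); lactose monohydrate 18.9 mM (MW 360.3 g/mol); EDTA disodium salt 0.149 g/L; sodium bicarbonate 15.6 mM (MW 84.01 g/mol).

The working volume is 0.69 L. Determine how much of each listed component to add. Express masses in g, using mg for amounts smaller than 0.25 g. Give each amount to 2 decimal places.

Working volume: 0.69 L.
L-cysteine hydrochloride monohydrate: 5.81 mmol/L × 175.6 g/mol × 0.69 L ÷ 1000 = 0.70 g
ferric chloride hexahydrate: 0.125 mmol/L × 270.3 mg/mmol × 0.69 L = 23.31 mg
lactose monohydrate: 18.9 mmol/L × 360.3 g/mol × 0.69 L ÷ 1000 = 4.70 g
EDTA disodium salt: 0.149 g/L × 0.69 L = 0.10281 g = 102.81 mg
sodium bicarbonate: 15.6 mmol/L × 84.01 g/mol × 0.69 L ÷ 1000 = 0.90 g

L-cysteine hydrochloride monohydrate 0.70 g; ferric chloride hexahydrate 23.31 mg; lactose monohydrate 4.70 g; EDTA disodium salt 102.81 mg; sodium bicarbonate 0.90 g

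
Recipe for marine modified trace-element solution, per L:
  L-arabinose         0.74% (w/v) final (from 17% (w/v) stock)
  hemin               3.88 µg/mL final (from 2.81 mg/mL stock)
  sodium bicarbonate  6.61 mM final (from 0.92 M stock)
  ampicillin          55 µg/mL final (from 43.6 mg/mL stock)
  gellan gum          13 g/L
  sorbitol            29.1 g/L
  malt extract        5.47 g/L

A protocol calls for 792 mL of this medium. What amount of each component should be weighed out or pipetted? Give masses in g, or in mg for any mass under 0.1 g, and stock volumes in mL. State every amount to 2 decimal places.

L-arabinose 34.48 mL; hemin 1.09 mL; sodium bicarbonate 5.69 mL; ampicillin 1.00 mL; gellan gum 10.30 g; sorbitol 23.05 g; malt extract 4.33 g

Scale factor relative to 1 L: 0.792.
L-arabinose: dilute stock: 0.74% ÷ 17% × 792 mL = 34.48 mL
hemin: C1V1 = C2V2 → 3.88 µg/mL × 792 mL ÷ 2810 µg/mL = 1.09 mL
sodium bicarbonate: V = C2·V2/C1 = 6.61 mM × 792 mL ÷ 920 mM = 5.69 mL
ampicillin: V = C2·V2/C1 = 55 µg/mL × 792 mL ÷ 43600 µg/mL = 1.00 mL
gellan gum: 13 g/L × 0.792 L = 10.30 g
sorbitol: 29.1 g/L × 0.792 L = 23.05 g
malt extract: 5.47 g/L × 0.792 L = 4.33 g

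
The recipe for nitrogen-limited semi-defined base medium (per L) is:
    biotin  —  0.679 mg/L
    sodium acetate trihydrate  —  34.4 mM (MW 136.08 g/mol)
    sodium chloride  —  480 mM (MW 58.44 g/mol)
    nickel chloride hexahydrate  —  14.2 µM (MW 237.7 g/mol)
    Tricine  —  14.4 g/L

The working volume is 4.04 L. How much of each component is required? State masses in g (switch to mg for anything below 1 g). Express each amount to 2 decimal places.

Working volume: 4.04 L.
biotin: 0.679 mg/L × 4.04 L = 2.74 mg
sodium acetate trihydrate: 34.4 mmol/L × 136.08 g/mol × 4.04 L ÷ 1000 = 18.91 g
sodium chloride: 480 mmol/L × 58.44 g/mol × 4.04 L ÷ 1000 = 113.33 g
nickel chloride hexahydrate: 14.2 µmol/L × 237.7 g/mol × 4.04 L ÷ 1000 = 13.64 mg
Tricine: 14.4 g/L × 4.04 L = 58.18 g

biotin 2.74 mg; sodium acetate trihydrate 18.91 g; sodium chloride 113.33 g; nickel chloride hexahydrate 13.64 mg; Tricine 58.18 g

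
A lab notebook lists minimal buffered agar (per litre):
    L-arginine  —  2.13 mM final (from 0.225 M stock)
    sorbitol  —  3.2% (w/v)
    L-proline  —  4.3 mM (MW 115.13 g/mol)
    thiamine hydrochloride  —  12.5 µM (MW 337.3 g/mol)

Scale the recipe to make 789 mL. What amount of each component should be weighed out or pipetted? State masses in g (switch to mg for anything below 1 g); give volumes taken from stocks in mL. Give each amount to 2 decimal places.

L-arginine 7.47 mL; sorbitol 25.25 g; L-proline 390.60 mg; thiamine hydrochloride 3.33 mg

Scale factor relative to 1 L: 0.789.
L-arginine: C1V1 = C2V2 → 2.13 mM × 789 mL ÷ 225 mM = 7.47 mL
sorbitol: 3.2 g per 100 mL × 789 mL ÷ 100 = 25.25 g
L-proline: 4.3 mmol/L × 115.13 mg/mmol × 0.789 L = 390.60 mg
thiamine hydrochloride: 12.5 µmol/L × 337.3 g/mol × 0.789 L ÷ 1000 = 3.33 mg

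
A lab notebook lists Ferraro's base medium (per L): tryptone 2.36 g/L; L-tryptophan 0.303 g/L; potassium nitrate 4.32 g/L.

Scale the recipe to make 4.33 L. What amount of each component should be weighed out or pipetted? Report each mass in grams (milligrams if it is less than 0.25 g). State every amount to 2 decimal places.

Working volume: 4.33 L.
tryptone: 2.36 g/L × 4.33 L = 10.22 g
L-tryptophan: 0.303 g/L × 4.33 L = 1.31 g
potassium nitrate: 4.32 g/L × 4.33 L = 18.71 g

tryptone 10.22 g; L-tryptophan 1.31 g; potassium nitrate 18.71 g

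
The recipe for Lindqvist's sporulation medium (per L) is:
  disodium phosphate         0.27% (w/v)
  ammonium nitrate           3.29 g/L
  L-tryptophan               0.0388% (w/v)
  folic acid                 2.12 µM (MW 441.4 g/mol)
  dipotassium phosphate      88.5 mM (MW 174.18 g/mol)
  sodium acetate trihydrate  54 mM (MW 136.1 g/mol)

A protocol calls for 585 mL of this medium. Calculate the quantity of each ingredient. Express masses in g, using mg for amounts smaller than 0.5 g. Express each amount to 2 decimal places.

Working volume: 585 mL = 0.585 L.
disodium phosphate: 0.27 g per 100 mL × 585 mL ÷ 100 = 1.58 g
ammonium nitrate: 3.29 g/L × 0.585 L = 1.92 g
L-tryptophan: 0.0388 g per 100 mL × 585 mL ÷ 100 = 0.22698 g = 226.98 mg
folic acid: 2.12 µmol/L × 441.4 g/mol × 0.585 L ÷ 1000 = 0.55 mg
dipotassium phosphate: 88.5 mmol/L × 174.18 g/mol × 0.585 L ÷ 1000 = 9.02 g
sodium acetate trihydrate: 54 mmol/L × 136.1 g/mol × 0.585 L ÷ 1000 = 4.30 g

disodium phosphate 1.58 g; ammonium nitrate 1.92 g; L-tryptophan 226.98 mg; folic acid 0.55 mg; dipotassium phosphate 9.02 g; sodium acetate trihydrate 4.30 g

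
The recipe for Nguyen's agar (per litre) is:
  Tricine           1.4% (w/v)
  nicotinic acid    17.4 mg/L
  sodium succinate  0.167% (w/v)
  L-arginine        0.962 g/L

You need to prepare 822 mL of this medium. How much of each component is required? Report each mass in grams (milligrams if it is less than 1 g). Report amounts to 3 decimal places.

Tricine 11.508 g; nicotinic acid 14.303 mg; sodium succinate 1.373 g; L-arginine 790.764 mg

Scale factor relative to 1 L: 0.822.
Tricine: 1.4% w/v = 14 g/L → 14 × 0.822 L = 11.508 g
nicotinic acid: 17.4 mg/L × 0.822 L = 14.303 mg
sodium succinate: 0.167% w/v = 1.67 g/L → 1.67 × 0.822 L = 1.373 g
L-arginine: 0.962 g/L × 0.822 L = 0.790764 g = 790.764 mg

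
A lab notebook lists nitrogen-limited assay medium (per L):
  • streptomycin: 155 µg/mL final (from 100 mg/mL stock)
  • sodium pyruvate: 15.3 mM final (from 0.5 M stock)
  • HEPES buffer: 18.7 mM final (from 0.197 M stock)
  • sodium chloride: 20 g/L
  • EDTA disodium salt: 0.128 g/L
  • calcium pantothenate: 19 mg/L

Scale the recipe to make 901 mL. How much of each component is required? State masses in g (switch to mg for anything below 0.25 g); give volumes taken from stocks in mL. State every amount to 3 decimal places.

Scale factor relative to 1 L: 0.901.
streptomycin: V = C2·V2/C1 = 155 µg/mL × 901 mL ÷ 100000 µg/mL = 1.397 mL
sodium pyruvate: C1V1 = C2V2 → 15.3 mM × 901 mL ÷ 500 mM = 27.571 mL
HEPES buffer: dilute stock: 18.7 mM × 901 mL ÷ 197 mM = 85.526 mL
sodium chloride: 20 g/L × 0.901 L = 18.020 g
EDTA disodium salt: 0.128 g/L × 0.901 L = 0.115328 g = 115.328 mg
calcium pantothenate: 19 mg/L × 0.901 L = 17.119 mg

streptomycin 1.397 mL; sodium pyruvate 27.571 mL; HEPES buffer 85.526 mL; sodium chloride 18.020 g; EDTA disodium salt 115.328 mg; calcium pantothenate 17.119 mg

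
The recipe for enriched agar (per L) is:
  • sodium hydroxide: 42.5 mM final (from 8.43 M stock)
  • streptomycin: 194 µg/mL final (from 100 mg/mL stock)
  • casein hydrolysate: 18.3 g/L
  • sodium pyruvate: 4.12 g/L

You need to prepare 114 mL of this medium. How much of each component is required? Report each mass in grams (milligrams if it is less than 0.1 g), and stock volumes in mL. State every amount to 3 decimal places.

Scale factor relative to 1 L: 0.114.
sodium hydroxide: dilute stock: 42.5 mM × 114 mL ÷ 8430 mM = 0.575 mL
streptomycin: C1V1 = C2V2 → 194 µg/mL × 114 mL ÷ 100000 µg/mL = 0.221 mL
casein hydrolysate: 18.3 g/L × 0.114 L = 2.086 g
sodium pyruvate: 4.12 g/L × 0.114 L = 0.470 g

sodium hydroxide 0.575 mL; streptomycin 0.221 mL; casein hydrolysate 2.086 g; sodium pyruvate 0.470 g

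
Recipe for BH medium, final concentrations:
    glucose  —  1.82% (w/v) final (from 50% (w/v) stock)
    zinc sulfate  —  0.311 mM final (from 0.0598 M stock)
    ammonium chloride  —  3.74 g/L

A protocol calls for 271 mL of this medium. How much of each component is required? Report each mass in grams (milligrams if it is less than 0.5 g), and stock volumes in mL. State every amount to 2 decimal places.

Working volume: 271 mL = 0.271 L.
glucose: C1V1 = C2V2 → 1.82% ÷ 50% × 271 mL = 9.86 mL
zinc sulfate: V = C2·V2/C1 = 0.311 mM × 271 mL ÷ 59.8 mM = 1.41 mL
ammonium chloride: 3.74 g/L × 0.271 L = 1.01 g

glucose 9.86 mL; zinc sulfate 1.41 mL; ammonium chloride 1.01 g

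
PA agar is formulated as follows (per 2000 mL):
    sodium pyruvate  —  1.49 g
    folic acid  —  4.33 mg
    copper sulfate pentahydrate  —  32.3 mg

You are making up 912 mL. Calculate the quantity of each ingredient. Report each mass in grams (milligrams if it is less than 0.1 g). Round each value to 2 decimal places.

sodium pyruvate 0.68 g; folic acid 1.97 mg; copper sulfate pentahydrate 14.73 mg

Scale factor = 912 mL / 2000 mL = 0.456.
sodium pyruvate: 1.49 g × (912 mL / 2000 mL) = 0.68 g
folic acid: 4.33 mg × (912 mL / 2000 mL) = 1.97 mg
copper sulfate pentahydrate: 32.3 mg × (912 mL / 2000 mL) = 14.73 mg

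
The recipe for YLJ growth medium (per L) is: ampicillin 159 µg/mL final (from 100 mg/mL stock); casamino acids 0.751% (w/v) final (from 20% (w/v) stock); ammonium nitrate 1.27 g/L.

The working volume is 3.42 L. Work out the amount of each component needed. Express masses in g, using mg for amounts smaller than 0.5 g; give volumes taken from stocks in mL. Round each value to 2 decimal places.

ampicillin 5.44 mL; casamino acids 128.42 mL; ammonium nitrate 4.34 g

Scale factor relative to 1 L: 3.42.
ampicillin: dilute stock: 159 µg/mL × 3420 mL ÷ 100000 µg/mL = 5.44 mL
casamino acids: V = C2·V2/C1 = 0.751% ÷ 20% × 3420 mL = 128.42 mL
ammonium nitrate: 1.27 g/L × 3.42 L = 4.34 g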